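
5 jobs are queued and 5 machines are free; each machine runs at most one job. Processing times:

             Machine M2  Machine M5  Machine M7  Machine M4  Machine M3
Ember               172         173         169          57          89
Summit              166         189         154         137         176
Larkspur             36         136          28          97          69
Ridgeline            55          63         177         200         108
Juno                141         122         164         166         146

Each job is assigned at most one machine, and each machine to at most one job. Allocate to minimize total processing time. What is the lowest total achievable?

Optimal: Ember→Machine M3 (89 min), Summit→Machine M4 (137 min), Larkspur→Machine M7 (28 min), Ridgeline→Machine M2 (55 min), Juno→Machine M5 (122 min) — total 89+137+28+55+122 = 431 min.
Column-greedy (each machine in turn goes to its cheapest remaining job) gives 456 min, worse by 25.

Min total: 431 min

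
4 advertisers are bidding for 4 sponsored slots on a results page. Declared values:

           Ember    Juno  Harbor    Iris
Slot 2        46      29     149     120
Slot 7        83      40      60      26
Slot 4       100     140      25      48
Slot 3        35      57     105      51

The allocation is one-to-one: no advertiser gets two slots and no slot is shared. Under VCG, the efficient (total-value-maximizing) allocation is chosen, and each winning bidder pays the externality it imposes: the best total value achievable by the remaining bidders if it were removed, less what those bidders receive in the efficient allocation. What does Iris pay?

Iris pays $44.

Efficient allocation: Ember→Slot 7 ($83), Juno→Slot 4 ($140), Harbor→Slot 3 ($105), Iris→Slot 2 ($120); total welfare W = $448.
Iris receives Slot 2 at value $120, so the others get W − 120 = $328.
Without Iris: best allocation of the remaining 3 bidders over all 4 slots is Ember→Slot 7 ($83), Juno→Slot 4 ($140), Harbor→Slot 2 ($149), total $372.
VCG payment = (others' best without Iris) − (others' welfare with Iris) = 372 − 328 = $44.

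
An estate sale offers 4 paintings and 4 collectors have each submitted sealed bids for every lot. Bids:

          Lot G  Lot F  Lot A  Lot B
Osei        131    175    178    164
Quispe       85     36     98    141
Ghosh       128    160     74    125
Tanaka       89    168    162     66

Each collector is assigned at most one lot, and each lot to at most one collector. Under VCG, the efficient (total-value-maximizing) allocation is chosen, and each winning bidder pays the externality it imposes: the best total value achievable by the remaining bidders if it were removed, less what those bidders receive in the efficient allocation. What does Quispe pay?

Efficient allocation: Osei→Lot A ($178), Quispe→Lot B ($141), Ghosh→Lot G ($128), Tanaka→Lot F ($168); total welfare W = $615.
Quispe receives Lot B at value $141, so the others get W − 141 = $474.
Without Quispe: best allocation of the remaining 3 bidders over all 4 lots is Osei→Lot B ($164), Ghosh→Lot F ($160), Tanaka→Lot A ($162), total $486.
VCG payment = (others' best without Quispe) − (others' welfare with Quispe) = 486 − 474 = $12.

Quispe pays $12.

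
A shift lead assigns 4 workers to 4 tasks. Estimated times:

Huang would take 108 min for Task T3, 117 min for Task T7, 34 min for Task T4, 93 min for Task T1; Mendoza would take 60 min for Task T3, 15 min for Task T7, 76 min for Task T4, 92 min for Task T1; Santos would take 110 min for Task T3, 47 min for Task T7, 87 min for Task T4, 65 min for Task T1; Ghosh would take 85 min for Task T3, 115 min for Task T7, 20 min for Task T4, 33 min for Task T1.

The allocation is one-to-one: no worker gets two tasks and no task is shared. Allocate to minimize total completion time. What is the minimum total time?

This is the linear assignment problem.
Optimal: Huang→Task T4 (34 min), Mendoza→Task T3 (60 min), Santos→Task T7 (47 min), Ghosh→Task T1 (33 min) — total 34+60+47+33 = 174 min.

Min total: 174 min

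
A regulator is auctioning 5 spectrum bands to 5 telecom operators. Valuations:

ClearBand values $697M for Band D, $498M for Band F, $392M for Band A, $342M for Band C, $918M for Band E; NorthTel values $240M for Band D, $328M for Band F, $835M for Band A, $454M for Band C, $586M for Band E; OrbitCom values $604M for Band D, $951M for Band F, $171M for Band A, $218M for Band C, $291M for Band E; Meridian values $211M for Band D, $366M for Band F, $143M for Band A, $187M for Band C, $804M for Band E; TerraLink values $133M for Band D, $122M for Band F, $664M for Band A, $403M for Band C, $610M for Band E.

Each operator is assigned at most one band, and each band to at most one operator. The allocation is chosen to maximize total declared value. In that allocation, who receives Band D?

ClearBand receives Band D.

Optimal: ClearBand→Band D ($697M), NorthTel→Band A ($835M), OrbitCom→Band F ($951M), Meridian→Band E ($804M), TerraLink→Band C ($403M) — total 697+835+951+804+403 = $3690M.
Row-greedy (each operator in turn takes its best remaining band) gives $3318M, worse by 372.
ClearBand's own top band is Band E ($918M), but forcing ClearBand→Band E and reassigning the rest optimally gives only $3318M — worse by 372.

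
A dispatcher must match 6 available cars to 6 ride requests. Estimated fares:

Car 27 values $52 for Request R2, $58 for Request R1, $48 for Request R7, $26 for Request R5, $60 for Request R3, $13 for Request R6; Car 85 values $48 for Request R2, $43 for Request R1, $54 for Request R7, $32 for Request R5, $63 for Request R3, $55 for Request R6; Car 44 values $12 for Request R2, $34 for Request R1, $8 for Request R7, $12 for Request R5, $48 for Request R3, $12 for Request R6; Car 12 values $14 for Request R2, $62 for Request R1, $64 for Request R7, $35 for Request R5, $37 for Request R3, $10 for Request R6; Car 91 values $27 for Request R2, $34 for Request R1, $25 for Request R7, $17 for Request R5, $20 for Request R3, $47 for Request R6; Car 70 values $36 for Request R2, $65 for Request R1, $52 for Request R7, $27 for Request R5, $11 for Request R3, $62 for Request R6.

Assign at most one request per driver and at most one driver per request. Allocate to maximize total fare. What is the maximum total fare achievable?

Max total: $308

Optimal: Car 27→Request R2 ($52), Car 85→Request R5 ($32), Car 44→Request R3 ($48), Car 12→Request R7 ($64), Car 91→Request R6 ($47), Car 70→Request R1 ($65) — total 52+32+48+64+47+65 = $308.
No other one-to-one assignment exceeds $308.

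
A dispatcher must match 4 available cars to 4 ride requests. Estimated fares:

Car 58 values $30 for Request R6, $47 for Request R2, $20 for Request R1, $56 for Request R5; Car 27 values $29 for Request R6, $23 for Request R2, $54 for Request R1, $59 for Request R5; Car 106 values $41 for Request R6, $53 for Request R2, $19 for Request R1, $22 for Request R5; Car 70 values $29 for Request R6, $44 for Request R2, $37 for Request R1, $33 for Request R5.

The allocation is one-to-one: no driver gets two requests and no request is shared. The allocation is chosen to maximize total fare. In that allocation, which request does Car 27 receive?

This is the linear assignment problem.
Optimal: Car 58→Request R5 ($56), Car 27→Request R1 ($54), Car 106→Request R6 ($41), Car 70→Request R2 ($44) — total 56+54+41+44 = $195.
Column-greedy (each request in turn goes to its best remaining driver) gives $175, worse by 20.
Every other assignment is strictly worse.
Car 27's own top request is Request R5 ($59), but forcing Car 27→Request R5 and reassigning the rest optimally gives only $184 — worse by 11.

Car 27 receives Request R1.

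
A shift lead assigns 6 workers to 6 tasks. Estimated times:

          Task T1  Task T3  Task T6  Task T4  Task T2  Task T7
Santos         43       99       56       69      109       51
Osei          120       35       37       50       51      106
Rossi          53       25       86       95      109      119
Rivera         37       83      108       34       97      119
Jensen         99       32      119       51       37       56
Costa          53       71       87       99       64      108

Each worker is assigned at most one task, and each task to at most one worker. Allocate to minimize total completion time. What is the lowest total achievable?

Treat this as an assignment problem: match each worker to one task.
Optimal: Santos→Task T7 (51 min), Osei→Task T6 (37 min), Rossi→Task T3 (25 min), Rivera→Task T4 (34 min), Jensen→Task T2 (37 min), Costa→Task T1 (53 min) — total 51+37+25+34+37+53 = 237 min.
Min-entry greedy (repeatedly take the single cheapest remaining cell) gives 284 min, worse by 47.
Next-best assignment: Santos→Task T1, Osei→Task T6, Rossi→Task T3, Rivera→Task T4, Jensen→Task T7, Costa→Task T2 = 259 min.
Swapping Osei↔Costa (Osei→Task T1 120 min, Costa→Task T6 87 min) adds 117.
Checked against all permutations: 237 min is optimal.

Minimum total: 237 min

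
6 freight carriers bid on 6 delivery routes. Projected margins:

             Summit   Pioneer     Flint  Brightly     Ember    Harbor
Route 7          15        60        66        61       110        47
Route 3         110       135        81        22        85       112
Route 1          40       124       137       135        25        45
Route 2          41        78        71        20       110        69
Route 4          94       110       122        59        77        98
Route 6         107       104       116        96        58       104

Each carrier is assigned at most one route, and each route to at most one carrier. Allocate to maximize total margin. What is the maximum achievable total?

Optimal: Summit→Route 6 ($107k), Pioneer→Route 3 ($135k), Flint→Route 4 ($122k), Brightly→Route 1 ($135k), Ember→Route 7 ($110k), Harbor→Route 2 ($69k) — total 107+135+122+135+110+69 = $678k.
Column-greedy (each route in turn goes to its best remaining carrier) gives $641k, worse by 37.
Next-best assignment: Summit→Route 6, Pioneer→Route 2, Flint→Route 4, Brightly→Route 1, Ember→Route 7, Harbor→Route 3 = $664k.
Swapping Flint↔Harbor (Flint→Route 2 $71k, Harbor→Route 4 $98k) loses 22.

Max total: $678k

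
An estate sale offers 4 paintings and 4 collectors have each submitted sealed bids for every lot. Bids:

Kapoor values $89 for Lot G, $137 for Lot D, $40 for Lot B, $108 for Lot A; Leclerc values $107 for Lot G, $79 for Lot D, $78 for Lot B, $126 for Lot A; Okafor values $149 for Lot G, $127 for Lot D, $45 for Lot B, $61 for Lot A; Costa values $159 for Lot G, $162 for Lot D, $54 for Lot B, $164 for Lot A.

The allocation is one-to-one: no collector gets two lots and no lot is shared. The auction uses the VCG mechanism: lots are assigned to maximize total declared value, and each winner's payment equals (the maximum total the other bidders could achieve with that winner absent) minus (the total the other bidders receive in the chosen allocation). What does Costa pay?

Efficient allocation: Kapoor→Lot D ($137), Leclerc→Lot B ($78), Okafor→Lot G ($149), Costa→Lot A ($164); total welfare W = $528.
Costa receives Lot A at value $164, so the others get W − 164 = $364.
Without Costa: best allocation of the remaining 3 bidders over all 4 lots is Kapoor→Lot D ($137), Leclerc→Lot A ($126), Okafor→Lot G ($149), total $412.
VCG payment = (others' best without Costa) − (others' welfare with Costa) = 412 − 364 = $48.

Costa pays $48.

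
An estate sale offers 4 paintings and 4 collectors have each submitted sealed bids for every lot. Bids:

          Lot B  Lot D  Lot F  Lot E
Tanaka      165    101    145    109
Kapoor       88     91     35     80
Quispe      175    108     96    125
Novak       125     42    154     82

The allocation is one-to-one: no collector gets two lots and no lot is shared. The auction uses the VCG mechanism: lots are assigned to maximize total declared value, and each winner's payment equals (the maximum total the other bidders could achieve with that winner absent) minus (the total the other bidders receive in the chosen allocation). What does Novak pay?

Novak pays $30.

Efficient allocation: Tanaka→Lot B ($165), Kapoor→Lot D ($91), Quispe→Lot E ($125), Novak→Lot F ($154); total welfare W = $535.
Novak receives Lot F at value $154, so the others get W − 154 = $381.
Without Novak: best allocation of the remaining 3 bidders over all 4 lots is Tanaka→Lot F ($145), Kapoor→Lot D ($91), Quispe→Lot B ($175), total $411.
VCG payment = (others' best without Novak) − (others' welfare with Novak) = 411 − 381 = $30.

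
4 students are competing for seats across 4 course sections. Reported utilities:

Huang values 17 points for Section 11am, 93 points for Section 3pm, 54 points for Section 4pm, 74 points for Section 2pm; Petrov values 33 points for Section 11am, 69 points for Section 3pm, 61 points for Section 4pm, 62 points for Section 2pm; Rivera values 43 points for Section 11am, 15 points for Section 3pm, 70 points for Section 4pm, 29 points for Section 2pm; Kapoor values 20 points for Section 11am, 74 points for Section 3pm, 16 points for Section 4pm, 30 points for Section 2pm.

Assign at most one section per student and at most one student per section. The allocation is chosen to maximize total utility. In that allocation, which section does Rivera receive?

Optimal: Huang→Section 2pm (74 points), Petrov→Section 4pm (61 points), Rivera→Section 11am (43 points), Kapoor→Section 3pm (74 points) — total 74+61+43+74 = 252 points.
Max-entry greedy (repeatedly take the single best remaining cell) gives 245 points, worse by 7.
Rivera's own top section is Section 4pm (70 points), but forcing Rivera→Section 4pm and reassigning the rest optimally gives only 251 points — worse by 1.

Rivera receives Section 11am.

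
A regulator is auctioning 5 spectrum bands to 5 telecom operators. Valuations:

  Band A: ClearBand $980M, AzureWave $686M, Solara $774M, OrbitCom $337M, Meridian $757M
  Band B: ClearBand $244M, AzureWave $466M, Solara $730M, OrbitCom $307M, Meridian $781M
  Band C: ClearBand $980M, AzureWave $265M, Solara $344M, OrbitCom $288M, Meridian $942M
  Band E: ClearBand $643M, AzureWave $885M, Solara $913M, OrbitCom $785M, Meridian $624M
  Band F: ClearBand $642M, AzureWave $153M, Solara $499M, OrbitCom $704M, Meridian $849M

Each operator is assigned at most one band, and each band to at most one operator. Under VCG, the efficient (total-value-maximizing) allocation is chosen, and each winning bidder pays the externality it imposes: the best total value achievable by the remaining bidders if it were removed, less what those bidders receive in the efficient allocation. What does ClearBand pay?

Efficient allocation: ClearBand→Band A ($980M), AzureWave→Band E ($885M), Solara→Band B ($730M), OrbitCom→Band F ($704M), Meridian→Band C ($942M); total welfare W = $4241M.
ClearBand receives Band A at value $980M, so the others get W − 980 = $3261M.
Without ClearBand: best allocation of the remaining 4 bidders over all 5 bands is AzureWave→Band E ($885M), Solara→Band A ($774M), OrbitCom→Band F ($704M), Meridian→Band C ($942M), total $3305M.
VCG payment = (others' best without ClearBand) − (others' welfare with ClearBand) = 3305 − 3261 = $44M.

ClearBand pays $44M.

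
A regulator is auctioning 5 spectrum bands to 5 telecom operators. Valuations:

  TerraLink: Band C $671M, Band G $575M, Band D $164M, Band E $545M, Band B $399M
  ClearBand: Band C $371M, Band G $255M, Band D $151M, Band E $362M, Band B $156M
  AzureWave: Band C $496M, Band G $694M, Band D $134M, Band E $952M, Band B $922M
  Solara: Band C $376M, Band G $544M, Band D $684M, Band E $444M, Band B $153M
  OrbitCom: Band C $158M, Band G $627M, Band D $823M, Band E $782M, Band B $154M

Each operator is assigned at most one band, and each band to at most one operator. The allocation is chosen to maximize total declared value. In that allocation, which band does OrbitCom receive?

OrbitCom receives Band E.

Treat this as an assignment problem: match each operator to one band.
Optimal: TerraLink→Band G ($575M), ClearBand→Band C ($371M), AzureWave→Band B ($922M), Solara→Band D ($684M), OrbitCom→Band E ($782M) — total 575+371+922+684+782 = $3334M.
Row-greedy (each operator in turn takes its best remaining band) gives $3266M, worse by 68.
OrbitCom's own top band is Band D ($823M), but forcing OrbitCom→Band D and reassigning the rest optimally gives only $3322M — worse by 12.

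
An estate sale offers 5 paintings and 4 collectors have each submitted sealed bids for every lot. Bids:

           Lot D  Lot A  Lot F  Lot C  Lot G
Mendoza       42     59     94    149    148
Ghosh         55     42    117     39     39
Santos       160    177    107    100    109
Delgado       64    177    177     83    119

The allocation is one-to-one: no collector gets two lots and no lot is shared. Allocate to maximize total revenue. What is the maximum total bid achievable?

Optimal: Mendoza→Lot C ($149), Ghosh→Lot F ($117), Santos→Lot D ($160), Delgado→Lot A ($177) — total 149+117+160+177 = $603.
Max-entry greedy (repeatedly take the single best remaining cell) gives $558, worse by 45.
Swapping Ghosh↔Santos (Ghosh→Lot D $55, Santos→Lot F $107) loses 115.
No other one-to-one assignment exceeds $603.

Maximum total: $603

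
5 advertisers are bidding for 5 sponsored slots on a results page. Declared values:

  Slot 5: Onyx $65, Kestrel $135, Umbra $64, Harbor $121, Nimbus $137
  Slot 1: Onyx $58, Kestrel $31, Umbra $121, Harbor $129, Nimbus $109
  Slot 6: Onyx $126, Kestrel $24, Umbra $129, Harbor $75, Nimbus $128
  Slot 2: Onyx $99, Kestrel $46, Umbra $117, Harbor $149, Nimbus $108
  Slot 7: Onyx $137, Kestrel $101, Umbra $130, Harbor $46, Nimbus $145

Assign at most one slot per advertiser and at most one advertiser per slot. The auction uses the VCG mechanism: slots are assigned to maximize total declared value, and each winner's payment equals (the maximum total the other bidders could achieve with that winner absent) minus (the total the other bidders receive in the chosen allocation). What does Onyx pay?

Efficient allocation: Onyx→Slot 6 ($126), Kestrel→Slot 5 ($135), Umbra→Slot 1 ($121), Harbor→Slot 2 ($149), Nimbus→Slot 7 ($145); total welfare W = $676.
Onyx receives Slot 6 at value $126, so the others get W − 126 = $550.
Without Onyx: best allocation of the remaining 4 bidders over all 5 slots is Kestrel→Slot 5 ($135), Umbra→Slot 6 ($129), Harbor→Slot 2 ($149), Nimbus→Slot 7 ($145), total $558.
VCG payment = (others' best without Onyx) − (others' welfare with Onyx) = 558 − 550 = $8.

Onyx pays $8.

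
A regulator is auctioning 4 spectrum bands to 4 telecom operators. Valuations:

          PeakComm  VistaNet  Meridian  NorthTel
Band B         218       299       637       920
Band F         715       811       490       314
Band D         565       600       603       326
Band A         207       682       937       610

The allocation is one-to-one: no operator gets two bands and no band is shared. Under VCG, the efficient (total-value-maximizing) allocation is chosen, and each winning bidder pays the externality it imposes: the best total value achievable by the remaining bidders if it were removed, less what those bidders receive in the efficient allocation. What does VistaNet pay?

VistaNet pays $150M.

Efficient allocation: PeakComm→Band D ($565M), VistaNet→Band F ($811M), Meridian→Band A ($937M), NorthTel→Band B ($920M); total welfare W = $3233M.
VistaNet receives Band F at value $811M, so the others get W − 811 = $2422M.
Without VistaNet: best allocation of the remaining 3 bidders over all 4 bands is PeakComm→Band F ($715M), Meridian→Band A ($937M), NorthTel→Band B ($920M), total $2572M.
VCG payment = (others' best without VistaNet) − (others' welfare with VistaNet) = 2572 − 2422 = $150M.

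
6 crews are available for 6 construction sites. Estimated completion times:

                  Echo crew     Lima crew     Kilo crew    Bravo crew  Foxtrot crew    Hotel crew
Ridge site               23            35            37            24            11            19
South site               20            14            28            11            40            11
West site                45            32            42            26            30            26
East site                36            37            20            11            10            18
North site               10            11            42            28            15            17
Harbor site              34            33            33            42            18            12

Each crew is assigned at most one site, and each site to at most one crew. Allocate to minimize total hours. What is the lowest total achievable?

Treat this as an assignment problem: match each crew to one site.
Optimal: Echo crew→North site (10 hours), Lima crew→South site (14 hours), Kilo crew→East site (20 hours), Bravo crew→West site (26 hours), Foxtrot crew→Ridge site (11 hours), Hotel crew→Harbor site (12 hours) — total 10+14+20+26+11+12 = 93 hours.
Row-greedy (each crew in turn takes its cheapest remaining site) gives 112 hours, worse by 19.

Min total: 93 hours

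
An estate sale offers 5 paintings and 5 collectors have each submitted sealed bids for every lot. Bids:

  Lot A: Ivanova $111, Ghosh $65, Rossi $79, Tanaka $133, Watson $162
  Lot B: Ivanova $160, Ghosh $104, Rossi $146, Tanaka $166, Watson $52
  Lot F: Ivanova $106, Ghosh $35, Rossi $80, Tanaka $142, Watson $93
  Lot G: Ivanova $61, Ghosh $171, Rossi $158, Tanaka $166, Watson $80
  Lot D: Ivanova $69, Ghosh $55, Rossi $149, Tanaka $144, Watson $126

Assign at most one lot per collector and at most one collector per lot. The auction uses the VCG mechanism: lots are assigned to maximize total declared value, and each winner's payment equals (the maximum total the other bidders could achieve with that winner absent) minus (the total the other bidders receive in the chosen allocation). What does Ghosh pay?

Ghosh pays $24.

Efficient allocation: Ivanova→Lot B ($160), Ghosh→Lot G ($171), Rossi→Lot D ($149), Tanaka→Lot F ($142), Watson→Lot A ($162); total welfare W = $784.
Ghosh receives Lot G at value $171, so the others get W − 171 = $613.
Without Ghosh: best allocation of the remaining 4 bidders over all 5 lots is Ivanova→Lot B ($160), Rossi→Lot D ($149), Tanaka→Lot G ($166), Watson→Lot A ($162), total $637.
VCG payment = (others' best without Ghosh) − (others' welfare with Ghosh) = 637 − 613 = $24.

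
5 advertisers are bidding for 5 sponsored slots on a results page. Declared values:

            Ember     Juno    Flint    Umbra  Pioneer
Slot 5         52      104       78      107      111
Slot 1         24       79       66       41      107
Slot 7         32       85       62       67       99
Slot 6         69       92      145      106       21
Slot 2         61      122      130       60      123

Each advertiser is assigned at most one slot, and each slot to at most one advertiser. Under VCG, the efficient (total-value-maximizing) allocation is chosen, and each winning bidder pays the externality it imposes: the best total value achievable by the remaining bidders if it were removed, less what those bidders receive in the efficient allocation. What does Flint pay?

Efficient allocation: Ember→Slot 7 ($32), Juno→Slot 2 ($122), Flint→Slot 6 ($145), Umbra→Slot 5 ($107), Pioneer→Slot 1 ($107); total welfare W = $513.
Flint receives Slot 6 at value $145, so the others get W − 145 = $368.
Without Flint: best allocation of the remaining 4 bidders over all 5 slots is Ember→Slot 6 ($69), Juno→Slot 2 ($122), Umbra→Slot 5 ($107), Pioneer→Slot 1 ($107), total $405.
VCG payment = (others' best without Flint) − (others' welfare with Flint) = 405 − 368 = $37.

Flint pays $37.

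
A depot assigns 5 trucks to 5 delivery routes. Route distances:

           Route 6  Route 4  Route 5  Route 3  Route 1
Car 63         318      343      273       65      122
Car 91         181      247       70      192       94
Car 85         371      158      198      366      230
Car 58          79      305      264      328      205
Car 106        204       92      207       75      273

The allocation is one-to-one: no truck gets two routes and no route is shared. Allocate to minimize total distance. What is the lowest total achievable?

Min total: 504 km

Treat this as an assignment problem: match each truck to one route.
Optimal: Car 63→Route 1 (122 km), Car 91→Route 5 (70 km), Car 85→Route 4 (158 km), Car 58→Route 6 (79 km), Car 106→Route 3 (75 km) — total 122+70+158+79+75 = 504 km.
Min-entry greedy (repeatedly take the single cheapest remaining cell) gives 536 km, worse by 32.
No other one-to-one assignment undercuts 504 km.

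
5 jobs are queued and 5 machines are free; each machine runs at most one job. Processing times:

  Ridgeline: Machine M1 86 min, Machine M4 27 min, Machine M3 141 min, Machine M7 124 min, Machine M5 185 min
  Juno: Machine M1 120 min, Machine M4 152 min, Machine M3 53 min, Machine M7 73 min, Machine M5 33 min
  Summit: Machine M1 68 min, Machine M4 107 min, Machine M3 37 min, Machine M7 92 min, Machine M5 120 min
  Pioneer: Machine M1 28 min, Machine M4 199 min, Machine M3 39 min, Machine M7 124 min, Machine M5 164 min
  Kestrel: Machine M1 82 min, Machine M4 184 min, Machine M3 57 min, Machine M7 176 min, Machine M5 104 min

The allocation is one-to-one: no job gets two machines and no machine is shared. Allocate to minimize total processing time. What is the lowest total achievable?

Optimal: Ridgeline→Machine M4 (27 min), Juno→Machine M5 (33 min), Summit→Machine M7 (92 min), Pioneer→Machine M1 (28 min), Kestrel→Machine M3 (57 min) — total 27+33+92+28+57 = 237 min.
Column-greedy (each machine in turn goes to its cheapest remaining job) gives 269 min, worse by 32.
No other one-to-one assignment undercuts 237 min.

Min total: 237 min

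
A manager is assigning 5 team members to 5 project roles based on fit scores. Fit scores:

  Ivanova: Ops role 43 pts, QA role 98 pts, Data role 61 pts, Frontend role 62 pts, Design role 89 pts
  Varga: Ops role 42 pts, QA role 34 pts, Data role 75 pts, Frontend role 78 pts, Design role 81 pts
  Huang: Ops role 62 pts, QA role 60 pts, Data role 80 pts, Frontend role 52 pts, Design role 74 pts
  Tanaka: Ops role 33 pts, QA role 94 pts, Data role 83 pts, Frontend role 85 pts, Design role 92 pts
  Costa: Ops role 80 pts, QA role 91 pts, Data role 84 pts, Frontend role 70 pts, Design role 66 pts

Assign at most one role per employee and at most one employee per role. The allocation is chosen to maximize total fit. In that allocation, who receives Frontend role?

Varga receives Frontend role.

Optimal: Ivanova→QA role (98 pts), Varga→Frontend role (78 pts), Huang→Data role (80 pts), Tanaka→Design role (92 pts), Costa→Ops role (80 pts) — total 98+78+80+92+80 = 428 pts.
Row-greedy (each employee in turn takes its best remaining role) gives 424 pts, worse by 4.
Next-best assignment: Ivanova→QA role, Varga→Design role, Huang→Data role, Tanaka→Frontend role, Costa→Ops role = 424 pts.
Checked against all permutations: 428 pts is optimal.
Varga's own top role is Design role (81 pts), but forcing Varga→Design role and reassigning the rest optimally gives only 424 pts — worse by 4.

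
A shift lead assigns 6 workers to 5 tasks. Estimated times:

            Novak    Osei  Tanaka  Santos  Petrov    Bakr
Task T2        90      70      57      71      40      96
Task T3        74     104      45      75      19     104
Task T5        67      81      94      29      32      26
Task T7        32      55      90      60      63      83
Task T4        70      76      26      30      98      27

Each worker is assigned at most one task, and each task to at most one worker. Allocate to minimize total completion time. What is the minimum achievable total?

This is a one-to-one assignment (minimum-cost bipartite matching).
Optimal: Tanaka→Task T2 (57 min), Petrov→Task T3 (19 min), Santos→Task T5 (29 min), Novak→Task T7 (32 min), Bakr→Task T4 (27 min) — total 57+19+29+32+27 = 164 min.
Column-greedy (each task in turn goes to its cheapest remaining worker) gives 173 min, worse by 9.
Checked against all permutations: 164 min is optimal.

Minimum total: 164 min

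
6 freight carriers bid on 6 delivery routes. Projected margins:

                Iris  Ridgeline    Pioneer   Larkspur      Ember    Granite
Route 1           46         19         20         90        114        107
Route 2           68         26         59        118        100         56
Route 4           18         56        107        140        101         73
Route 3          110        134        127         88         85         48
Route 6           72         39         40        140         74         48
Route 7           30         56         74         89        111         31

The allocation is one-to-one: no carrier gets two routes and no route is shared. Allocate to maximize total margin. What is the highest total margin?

Max total: $667k

Optimal: Iris→Route 2 ($68k), Ridgeline→Route 3 ($134k), Pioneer→Route 4 ($107k), Larkspur→Route 6 ($140k), Ember→Route 7 ($111k), Granite→Route 1 ($107k) — total 68+134+107+140+111+107 = $667k.
Max-entry greedy (repeatedly take the single best remaining cell) gives $590k, worse by 77.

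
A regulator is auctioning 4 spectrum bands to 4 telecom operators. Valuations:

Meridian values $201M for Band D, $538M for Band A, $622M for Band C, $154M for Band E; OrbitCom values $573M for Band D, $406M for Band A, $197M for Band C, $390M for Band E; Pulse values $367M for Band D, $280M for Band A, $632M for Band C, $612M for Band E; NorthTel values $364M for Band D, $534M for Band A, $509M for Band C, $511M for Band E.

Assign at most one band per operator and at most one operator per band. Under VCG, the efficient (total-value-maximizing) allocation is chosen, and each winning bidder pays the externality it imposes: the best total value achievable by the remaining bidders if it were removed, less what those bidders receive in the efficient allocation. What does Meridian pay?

Meridian pays $20M.

Efficient allocation: Meridian→Band C ($622M), OrbitCom→Band D ($573M), Pulse→Band E ($612M), NorthTel→Band A ($534M); total welfare W = $2341M.
Meridian receives Band C at value $622M, so the others get W − 622 = $1719M.
Without Meridian: best allocation of the remaining 3 bidders over all 4 bands is OrbitCom→Band D ($573M), Pulse→Band C ($632M), NorthTel→Band A ($534M), total $1739M.
VCG payment = (others' best without Meridian) − (others' welfare with Meridian) = 1739 − 1719 = $20M.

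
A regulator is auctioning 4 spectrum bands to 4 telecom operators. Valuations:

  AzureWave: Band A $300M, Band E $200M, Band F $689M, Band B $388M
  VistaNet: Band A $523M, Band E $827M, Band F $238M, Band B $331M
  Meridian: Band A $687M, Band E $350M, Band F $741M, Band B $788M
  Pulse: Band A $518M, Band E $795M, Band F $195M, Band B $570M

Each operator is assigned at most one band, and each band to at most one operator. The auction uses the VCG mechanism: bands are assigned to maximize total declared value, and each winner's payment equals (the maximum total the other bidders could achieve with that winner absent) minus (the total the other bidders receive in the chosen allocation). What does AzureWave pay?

AzureWave pays $5M.

Efficient allocation: AzureWave→Band F ($689M), VistaNet→Band E ($827M), Meridian→Band B ($788M), Pulse→Band A ($518M); total welfare W = $2822M.
AzureWave receives Band F at value $689M, so the others get W − 689 = $2133M.
Without AzureWave: best allocation of the remaining 3 bidders over all 4 bands is VistaNet→Band E ($827M), Meridian→Band F ($741M), Pulse→Band B ($570M), total $2138M.
VCG payment = (others' best without AzureWave) − (others' welfare with AzureWave) = 2138 − 2133 = $5M.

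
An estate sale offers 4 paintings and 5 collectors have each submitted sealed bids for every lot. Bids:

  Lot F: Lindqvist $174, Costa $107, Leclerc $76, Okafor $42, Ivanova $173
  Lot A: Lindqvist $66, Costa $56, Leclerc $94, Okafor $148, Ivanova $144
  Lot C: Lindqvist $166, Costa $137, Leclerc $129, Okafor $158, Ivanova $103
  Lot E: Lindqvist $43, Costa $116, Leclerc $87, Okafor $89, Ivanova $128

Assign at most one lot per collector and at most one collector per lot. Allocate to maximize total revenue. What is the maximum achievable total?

Optimal: Ivanova→Lot F ($173), Okafor→Lot A ($148), Lindqvist→Lot C ($166), Costa→Lot E ($116) — total 173+148+166+116 = $603.
Column-greedy (each lot in turn goes to its best remaining collector) gives $587, worse by 16.
Every other assignment is strictly worse.

Max total: $603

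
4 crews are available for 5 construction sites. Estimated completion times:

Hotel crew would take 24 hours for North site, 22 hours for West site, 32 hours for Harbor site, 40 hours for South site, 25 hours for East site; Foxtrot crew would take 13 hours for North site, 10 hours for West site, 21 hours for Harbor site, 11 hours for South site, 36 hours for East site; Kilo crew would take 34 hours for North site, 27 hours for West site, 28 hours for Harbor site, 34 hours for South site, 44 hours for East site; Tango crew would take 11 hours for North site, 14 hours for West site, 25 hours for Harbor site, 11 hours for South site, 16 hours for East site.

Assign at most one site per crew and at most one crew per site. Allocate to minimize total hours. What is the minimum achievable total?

Optimal: Hotel crew→West site (22 hours), Foxtrot crew→South site (11 hours), Kilo crew→Harbor site (28 hours), Tango crew→North site (11 hours) — total 22+11+28+11 = 72 hours.
Min-entry greedy (repeatedly take the single cheapest remaining cell) gives 74 hours, worse by 2.
Next-best assignment: Hotel crew→North site, Foxtrot crew→West site, Kilo crew→Harbor site, Tango crew→South site = 73 hours.

Minimum total: 72 hours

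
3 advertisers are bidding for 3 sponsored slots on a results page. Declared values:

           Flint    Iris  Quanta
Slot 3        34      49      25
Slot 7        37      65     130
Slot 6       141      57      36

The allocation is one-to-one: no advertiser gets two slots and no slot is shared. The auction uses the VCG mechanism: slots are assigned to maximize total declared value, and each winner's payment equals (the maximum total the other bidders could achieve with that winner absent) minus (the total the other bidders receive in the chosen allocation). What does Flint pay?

Efficient allocation: Flint→Slot 6 ($141), Iris→Slot 3 ($49), Quanta→Slot 7 ($130); total welfare W = $320.
Flint receives Slot 6 at value $141, so the others get W − 141 = $179.
Without Flint: best allocation of the remaining 2 bidders over all 3 slots is Iris→Slot 6 ($57), Quanta→Slot 7 ($130), total $187.
VCG payment = (others' best without Flint) − (others' welfare with Flint) = 187 − 179 = $8.

Flint pays $8.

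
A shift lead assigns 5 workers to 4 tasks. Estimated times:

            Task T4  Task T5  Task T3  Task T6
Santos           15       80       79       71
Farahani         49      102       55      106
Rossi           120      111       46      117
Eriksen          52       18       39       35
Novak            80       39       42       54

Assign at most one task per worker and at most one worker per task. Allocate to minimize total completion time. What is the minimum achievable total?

Min total: 133 min

Optimal: Santos→Task T4 (15 min), Eriksen→Task T5 (18 min), Rossi→Task T3 (46 min), Novak→Task T6 (54 min) — total 15+18+46+54 = 133 min.
Row-greedy (each worker in turn takes its cheapest remaining task) gives 216 min, worse by 83.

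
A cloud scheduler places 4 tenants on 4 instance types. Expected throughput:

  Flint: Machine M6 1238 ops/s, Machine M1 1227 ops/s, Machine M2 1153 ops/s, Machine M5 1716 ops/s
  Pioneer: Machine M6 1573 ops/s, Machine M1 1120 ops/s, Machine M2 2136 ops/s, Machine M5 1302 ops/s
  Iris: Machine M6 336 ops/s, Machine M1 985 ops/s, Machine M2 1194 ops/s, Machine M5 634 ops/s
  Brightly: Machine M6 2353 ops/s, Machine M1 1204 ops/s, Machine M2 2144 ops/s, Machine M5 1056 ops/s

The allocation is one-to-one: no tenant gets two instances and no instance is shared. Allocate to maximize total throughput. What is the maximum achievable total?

Treat this as an assignment problem: match each tenant to one instance.
Optimal: Flint→Machine M5 (1716 ops/s), Pioneer→Machine M2 (2136 ops/s), Iris→Machine M1 (985 ops/s), Brightly→Machine M6 (2353 ops/s) — total 1716+2136+985+2353 = 7190 ops/s.
Column-greedy (each instance in turn goes to its best remaining tenant) gives 6350 ops/s, worse by 840.
Next-best assignment: Flint→Machine M5, Pioneer→Machine M6, Iris→Machine M1, Brightly→Machine M2 = 6418 ops/s.
No other one-to-one assignment exceeds 7190 ops/s.

Maximum total: 7190 ops/s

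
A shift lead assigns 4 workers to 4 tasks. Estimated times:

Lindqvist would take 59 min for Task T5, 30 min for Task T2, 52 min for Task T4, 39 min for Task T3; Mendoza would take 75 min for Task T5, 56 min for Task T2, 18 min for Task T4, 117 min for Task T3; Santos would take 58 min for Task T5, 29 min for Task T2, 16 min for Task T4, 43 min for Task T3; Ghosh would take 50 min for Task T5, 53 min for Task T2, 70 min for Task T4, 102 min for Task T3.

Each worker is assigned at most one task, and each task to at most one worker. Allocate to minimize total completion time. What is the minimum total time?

Optimal: Lindqvist→Task T3 (39 min), Mendoza→Task T4 (18 min), Santos→Task T2 (29 min), Ghosh→Task T5 (50 min) — total 39+18+29+50 = 136 min.
Row-greedy (each worker in turn takes its cheapest remaining task) gives 141 min, worse by 5.
Every other assignment is strictly worse.

Min total: 136 min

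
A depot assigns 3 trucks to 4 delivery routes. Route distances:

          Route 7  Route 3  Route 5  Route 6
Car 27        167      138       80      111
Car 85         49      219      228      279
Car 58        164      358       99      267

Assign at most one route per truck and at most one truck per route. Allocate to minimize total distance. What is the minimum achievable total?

Optimal: Car 27→Route 6 (111 km), Car 85→Route 7 (49 km), Car 58→Route 5 (99 km) — total 111+49+99 = 259 km.
Row-greedy (each truck in turn takes its cheapest remaining route) gives 396 km, worse by 137.
Swapping Car 27↔Car 85 (Car 27→Route 7 167 km, Car 85→Route 6 279 km) adds 286.

Minimum total: 259 km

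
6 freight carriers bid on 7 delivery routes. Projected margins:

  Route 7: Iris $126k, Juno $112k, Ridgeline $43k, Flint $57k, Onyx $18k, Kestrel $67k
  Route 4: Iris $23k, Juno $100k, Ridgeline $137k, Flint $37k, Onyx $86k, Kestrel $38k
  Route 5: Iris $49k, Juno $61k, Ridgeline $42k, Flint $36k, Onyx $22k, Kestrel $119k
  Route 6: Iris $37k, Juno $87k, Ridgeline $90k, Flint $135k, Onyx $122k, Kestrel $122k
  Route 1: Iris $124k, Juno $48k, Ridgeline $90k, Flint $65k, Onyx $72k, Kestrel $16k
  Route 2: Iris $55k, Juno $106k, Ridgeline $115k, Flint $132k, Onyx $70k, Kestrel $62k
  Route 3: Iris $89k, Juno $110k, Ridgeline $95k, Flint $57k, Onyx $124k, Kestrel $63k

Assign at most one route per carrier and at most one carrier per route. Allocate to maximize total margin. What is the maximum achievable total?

Max total: $751k

Optimal: Iris→Route 1 ($124k), Juno→Route 7 ($112k), Ridgeline→Route 4 ($137k), Flint→Route 6 ($135k), Onyx→Route 3 ($124k), Kestrel→Route 5 ($119k) — total 124+112+137+135+124+119 = $751k.
Column-greedy (each route in turn goes to its best remaining carrier) gives $695k, worse by 56.
Swapping Juno↔Ridgeline (Juno→Route 4 $100k, Ridgeline→Route 7 $43k) loses 106.
No other one-to-one assignment exceeds $751k.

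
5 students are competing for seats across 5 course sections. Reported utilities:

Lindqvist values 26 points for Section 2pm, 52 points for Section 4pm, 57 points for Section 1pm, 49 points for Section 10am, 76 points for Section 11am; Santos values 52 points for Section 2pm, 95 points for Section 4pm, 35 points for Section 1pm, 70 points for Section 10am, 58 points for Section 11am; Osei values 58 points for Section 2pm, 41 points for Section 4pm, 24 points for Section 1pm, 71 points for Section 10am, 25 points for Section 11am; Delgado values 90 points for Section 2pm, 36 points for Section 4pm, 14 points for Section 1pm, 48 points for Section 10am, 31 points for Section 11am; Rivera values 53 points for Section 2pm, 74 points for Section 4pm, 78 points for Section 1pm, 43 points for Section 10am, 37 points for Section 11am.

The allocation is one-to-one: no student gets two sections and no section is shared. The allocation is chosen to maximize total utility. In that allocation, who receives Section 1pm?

Optimal: Lindqvist→Section 11am (76 points), Santos→Section 4pm (95 points), Osei→Section 10am (71 points), Delgado→Section 2pm (90 points), Rivera→Section 1pm (78 points) — total 76+95+71+90+78 = 410 points.
Next-best assignment: Lindqvist→Section 11am, Santos→Section 4pm, Osei→Section 2pm, Delgado→Section 10am, Rivera→Section 1pm = 355 points.
Swapping Santos↔Rivera (Santos→Section 1pm 35 points, Rivera→Section 4pm 74 points) loses 64.
Every other assignment is strictly worse.

Rivera receives Section 1pm.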